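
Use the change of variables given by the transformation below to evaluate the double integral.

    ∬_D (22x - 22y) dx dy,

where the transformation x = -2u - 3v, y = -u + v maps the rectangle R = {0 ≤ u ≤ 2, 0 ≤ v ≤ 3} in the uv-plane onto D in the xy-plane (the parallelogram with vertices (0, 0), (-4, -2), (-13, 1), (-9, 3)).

Compute the Jacobian determinant of (x, y) with respect to (u, v):

    ∂(x,y)/∂(u,v) = | -2  -3 | = (-2)(1) - (-3)(-1) = -5.
                   | -1  1 |

Its absolute value is |J| = 5 (the area scaling factor).

Substituting x = -2u - 3v, y = -u + v into the integrand,

    22x - 22y → -22u - 88v,

so the integral becomes

    ∬_R (-22u - 88v) · |J| du dv = ∫_0^2 ∫_0^3 (-110u - 440v) dv du.

Inner (v): -330u - 1980.
Outer (u): -4620.

Therefore ∬_D (22x - 22y) dx dy = -4620.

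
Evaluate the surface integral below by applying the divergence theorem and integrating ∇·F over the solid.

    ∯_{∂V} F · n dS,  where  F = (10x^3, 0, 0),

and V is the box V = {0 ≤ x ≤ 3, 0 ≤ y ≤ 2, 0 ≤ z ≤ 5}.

By the divergence theorem,

    ∯_{∂V} F · n dS = ∭_V (∇ · F) dV.

Compute the divergence:
    ∇ · F = ∂F_x/∂x + ∂F_y/∂y + ∂F_z/∂z = 30x^2 + 0 + 0 = 30x^2.

V is a rectangular box, so dV = dx dy dz with 0 ≤ x ≤ 3, 0 ≤ y ≤ 2, 0 ≤ z ≤ 5.

Integrate (30x^2) over V as an iterated integral:

    ∭_V (∇·F) dV = ∫_0^{3} ∫_0^{2} ∫_0^{5} (30x^2) dz dy dx.

Inner (z from 0 to 5): 150x^2.
Middle (y from 0 to 2): 300x^2.
Outer (x from 0 to 3): 2700.

Therefore ∯_{∂V} F · n dS = 2700.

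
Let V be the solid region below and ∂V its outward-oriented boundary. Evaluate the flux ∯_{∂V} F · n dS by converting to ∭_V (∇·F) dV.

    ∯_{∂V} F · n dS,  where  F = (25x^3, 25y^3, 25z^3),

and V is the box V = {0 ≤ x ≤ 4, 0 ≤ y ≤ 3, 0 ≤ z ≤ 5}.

By the divergence theorem,

    ∯_{∂V} F · n dS = ∭_V (∇ · F) dV.

Compute the divergence:
    ∇ · F = ∂F_x/∂x + ∂F_y/∂y + ∂F_z/∂z = 75x^2 + 75y^2 + 75z^2.

V is a rectangular box, so dV = dx dy dz with 0 ≤ x ≤ 4, 0 ≤ y ≤ 3, 0 ≤ z ≤ 5.

Integrate (75x^2 + 75y^2 + 75z^2) over V as an iterated integral:

    ∭_V (∇·F) dV = ∫_0^{4} ∫_0^{3} ∫_0^{5} (75x^2 + 75y^2 + 75z^2) dz dy dx.

Inner (z from 0 to 5): 375x^2 + 375y^2 + 3125.
Middle (y from 0 to 3): 1125x^2 + 12750.
Outer (x from 0 to 4): 75000.

Therefore ∯_{∂V} F · n dS = 75000.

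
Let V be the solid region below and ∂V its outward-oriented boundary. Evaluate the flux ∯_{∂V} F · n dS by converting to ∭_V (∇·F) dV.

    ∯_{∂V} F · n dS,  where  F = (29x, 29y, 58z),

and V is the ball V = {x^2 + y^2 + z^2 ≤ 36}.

By the divergence theorem,

    ∯_{∂V} F · n dS = ∭_V (∇ · F) dV.

Compute the divergence:
    ∇ · F = ∂F_x/∂x + ∂F_y/∂y + ∂F_z/∂z = 29 + 29 + 58 = 116.

In spherical coordinates, x = ρ sin(φ) cos(θ), y = ρ sin(φ) sin(θ), z = ρ cos(φ), dV = ρ^2 sin(φ) dρ dφ dθ, with 0 ≤ ρ ≤ 6, 0 ≤ φ ≤ π, 0 ≤ θ ≤ 2π.

The integrand, after substitution and multiplying by the volume element, becomes (116) · ρ^2 sin(φ), so

    ∭_V (∇·F) dV = ∫_0^{2π} ∫_0^{π} ∫_0^{6} (116) · ρ^2 sin(φ) dρ dφ dθ.

Inner (ρ from 0 to 6): 8352sin(φ).
Middle (φ from 0 to π): 16704.
Outer (θ from 0 to 2π): 33408π.

Therefore ∯_{∂V} F · n dS = 33408π.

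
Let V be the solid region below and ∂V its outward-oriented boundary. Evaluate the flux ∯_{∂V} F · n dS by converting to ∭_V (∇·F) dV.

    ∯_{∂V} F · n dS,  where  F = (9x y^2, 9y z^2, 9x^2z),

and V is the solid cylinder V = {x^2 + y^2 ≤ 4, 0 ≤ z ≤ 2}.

By the divergence theorem,

    ∯_{∂V} F · n dS = ∭_V (∇ · F) dV.

Compute the divergence:
    ∇ · F = ∂F_x/∂x + ∂F_y/∂y + ∂F_z/∂z = 9y^2 + 9z^2 + 9x^2 = 9x^2 + 9y^2 + 9z^2.

In cylindrical coordinates, x = r cos(θ), y = r sin(θ), z = z, dV = r dr dθ dz, with 0 ≤ r ≤ 2, 0 ≤ θ ≤ 2π, 0 ≤ z ≤ 2.

The integrand, after substitution and multiplying by the volume element, becomes (9r^2 + 9z^2) · r, so

    ∭_V (∇·F) dV = ∫_0^{2π} ∫_0^{2} ∫_0^{2} (9r^2 + 9z^2) · r dz dr dθ.

Inner (z from 0 to 2): 18r^3 + 24r.
Middle (r from 0 to 2): 120.
Outer (θ from 0 to 2π): 240π.

Therefore ∯_{∂V} F · n dS = 240π.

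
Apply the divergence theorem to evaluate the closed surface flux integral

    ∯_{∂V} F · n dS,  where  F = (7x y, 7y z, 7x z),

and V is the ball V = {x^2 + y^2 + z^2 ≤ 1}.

By the divergence theorem,

    ∯_{∂V} F · n dS = ∭_V (∇ · F) dV.

Compute the divergence:
    ∇ · F = ∂F_x/∂x + ∂F_y/∂y + ∂F_z/∂z = 7y + 7z + 7x = 7x + 7y + 7z.

In spherical coordinates, x = ρ sin(φ) cos(θ), y = ρ sin(φ) sin(θ), z = ρ cos(φ), dV = ρ^2 sin(φ) dρ dφ dθ, with 0 ≤ ρ ≤ 1, 0 ≤ φ ≤ π, 0 ≤ θ ≤ 2π.

The integrand, after substitution and multiplying by the volume element, becomes (7ρ (sqrt(2)sin(φ)sin(θ + π/4) + cos(φ))) · ρ^2 sin(φ), so

    ∭_V (∇·F) dV = ∫_0^{2π} ∫_0^{π} ∫_0^{1} (7ρ (sqrt(2)sin(φ)sin(θ + π/4) + cos(φ))) · ρ^2 sin(φ) dρ dφ dθ.

Inner (ρ from 0 to 1): 7(sqrt(2)sin(φ)sin(θ + π/4) + cos(φ))sin(φ)/4.
Middle (φ from 0 to π): 7sqrt(2)π sin(θ + π/4)/8.
Outer (θ from 0 to 2π): 0.

Therefore ∯_{∂V} F · n dS = 0.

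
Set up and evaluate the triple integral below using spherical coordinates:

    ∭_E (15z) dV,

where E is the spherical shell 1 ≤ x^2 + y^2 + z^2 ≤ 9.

In spherical coordinates, x = ρ sin(φ) cos(θ), y = ρ sin(φ) sin(θ), z = ρ cos(φ), and dV = ρ^2 sin(φ) dρ dφ dθ.

The integrand becomes 15ρ cos(φ), so

    ∭_E (15z) dV = ∫_{0}^{2π} ∫_{0}^{π} ∫_{1}^{3} (15ρ cos(φ)) · ρ^2 sin(φ) dρ dφ dθ.

Inner (ρ): 150sin(2φ).
Middle (φ): 0.
Outer (θ): 0.

Therefore the triple integral equals 0.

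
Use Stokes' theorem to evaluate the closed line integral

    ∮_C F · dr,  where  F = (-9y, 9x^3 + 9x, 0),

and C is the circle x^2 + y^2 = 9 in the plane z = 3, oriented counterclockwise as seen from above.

Let S be the flat disk x^2 + y^2 ≤ 9 in the plane z = 3, with upward unit normal n̂ = ẑ. By Stokes' theorem,

    ∮_C F · dr = ∬_S (∇ × F) · n̂ dS = ∬_D (curl F)_z dA,

where D is the disk x^2 + y^2 ≤ 9.

Compute the curl of F = (-9y, 9x^3 + 9x, 0):
    (∇ × F)_x = ∂F_z/∂y - ∂F_y/∂z = 0,
    (∇ × F)_y = ∂F_x/∂z - ∂F_z/∂x = 0,
    (∇ × F)_z = ∂F_y/∂x - ∂F_x/∂y = 27x^2 + 18.

On z = 3, (curl F)_z = 27x^2 + 18.

Convert to polar (x = r cos θ, y = r sin θ, dA = r dr dθ); the integrand becomes 27r^2cos(θ)^2 + 18, so

    ∬_D (curl F)_z dA = ∫_0^{2π} ∫_0^{3} (27r^2cos(θ)^2 + 18) · r dr dθ.

Inner (r from 0 to 3): 2187cos(θ)^2/4 + 81.
Outer (θ from 0 to 2π): 2835π/4.

Therefore ∮_C F · dr = 2835π/4.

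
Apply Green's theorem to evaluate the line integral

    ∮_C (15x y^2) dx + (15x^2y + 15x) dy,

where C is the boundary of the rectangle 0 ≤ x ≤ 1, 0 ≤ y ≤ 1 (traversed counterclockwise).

Green's theorem converts the closed line integral into a double integral over the enclosed region D:

    ∮_C P dx + Q dy = ∬_D (∂Q/∂x - ∂P/∂y) dA.

Here P = 15x y^2, Q = 15x^2y + 15x, so

    ∂Q/∂x = 30x y + 15,    ∂P/∂y = 30x y,
    ∂Q/∂x - ∂P/∂y = 15.

D is the region 0 ≤ x ≤ 1, 0 ≤ y ≤ 1. Evaluating the double integral:

    ∬_D (15) dA = ∫_0^{1} ∫_0^{1} (15) dy dx.

Inner (y from 0 to 1): 15.
Outer (x from 0 to 1): 15.

Therefore ∮_C P dx + Q dy = 15.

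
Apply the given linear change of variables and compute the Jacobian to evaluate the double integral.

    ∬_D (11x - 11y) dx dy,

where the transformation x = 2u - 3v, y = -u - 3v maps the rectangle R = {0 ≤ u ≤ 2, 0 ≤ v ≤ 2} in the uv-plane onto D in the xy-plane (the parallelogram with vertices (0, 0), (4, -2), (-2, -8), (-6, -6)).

Compute the Jacobian determinant of (x, y) with respect to (u, v):

    ∂(x,y)/∂(u,v) = | 2  -3 | = (2)(-3) - (-3)(-1) = -9.
                   | -1  -3 |

Its absolute value is |J| = 9 (the area scaling factor).

Substituting x = 2u - 3v, y = -u - 3v into the integrand,

    11x - 11y → 33u,

so the integral becomes

    ∬_R (33u) · |J| du dv = ∫_0^2 ∫_0^2 (297u) dv du.

Inner (v): 594u.
Outer (u): 1188.

Therefore ∬_D (11x - 11y) dx dy = 1188.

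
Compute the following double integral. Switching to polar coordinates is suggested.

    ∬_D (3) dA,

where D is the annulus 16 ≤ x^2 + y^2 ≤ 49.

The region D is 4 ≤ r ≤ 7, 0 ≤ θ ≤ 2π in polar coordinates, where x = r cos(θ), y = r sin(θ), and dA = r dr dθ.

Under the substitution, the integrand becomes 3, so

    ∬_D (3) dA = ∫_{0}^{2π} ∫_{4}^{7} (3) · r dr dθ.

Inner integral (in r): ∫_{4}^{7} (3) · r dr = 99/2.

Outer integral (in θ): ∫_{0}^{2π} (99/2) dθ = 99π.

Therefore ∬_D (3) dA = 99π.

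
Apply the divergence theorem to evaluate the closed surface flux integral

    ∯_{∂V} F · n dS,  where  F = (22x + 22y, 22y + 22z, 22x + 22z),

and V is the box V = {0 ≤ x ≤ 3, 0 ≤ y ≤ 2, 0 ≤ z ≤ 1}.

By the divergence theorem,

    ∯_{∂V} F · n dS = ∭_V (∇ · F) dV.

Compute the divergence:
    ∇ · F = ∂F_x/∂x + ∂F_y/∂y + ∂F_z/∂z = 22 + 22 + 22 = 66.

V is a rectangular box, so dV = dx dy dz with 0 ≤ x ≤ 3, 0 ≤ y ≤ 2, 0 ≤ z ≤ 1.

Integrate (66) over V as an iterated integral:

    ∭_V (∇·F) dV = ∫_0^{3} ∫_0^{2} ∫_0^{1} (66) dz dy dx.

Inner (z from 0 to 1): 66.
Middle (y from 0 to 2): 132.
Outer (x from 0 to 3): 396.

Therefore ∯_{∂V} F · n dS = 396.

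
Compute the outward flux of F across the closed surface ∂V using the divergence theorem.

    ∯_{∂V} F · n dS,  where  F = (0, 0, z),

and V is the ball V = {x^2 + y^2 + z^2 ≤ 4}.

By the divergence theorem,

    ∯_{∂V} F · n dS = ∭_V (∇ · F) dV.

Compute the divergence:
    ∇ · F = ∂F_x/∂x + ∂F_y/∂y + ∂F_z/∂z = 0 + 0 + 1 = 1.

In spherical coordinates, x = ρ sin(φ) cos(θ), y = ρ sin(φ) sin(θ), z = ρ cos(φ), dV = ρ^2 sin(φ) dρ dφ dθ, with 0 ≤ ρ ≤ 2, 0 ≤ φ ≤ π, 0 ≤ θ ≤ 2π.

The integrand, after substitution and multiplying by the volume element, becomes (1) · ρ^2 sin(φ), so

    ∭_V (∇·F) dV = ∫_0^{2π} ∫_0^{π} ∫_0^{2} (1) · ρ^2 sin(φ) dρ dφ dθ.

Inner (ρ from 0 to 2): 8sin(φ)/3.
Middle (φ from 0 to π): 16/3.
Outer (θ from 0 to 2π): 32π/3.

Therefore ∯_{∂V} F · n dS = 32π/3.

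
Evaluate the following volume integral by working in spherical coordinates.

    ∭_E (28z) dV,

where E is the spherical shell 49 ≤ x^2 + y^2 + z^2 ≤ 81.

In spherical coordinates, x = ρ sin(φ) cos(θ), y = ρ sin(φ) sin(θ), z = ρ cos(φ), and dV = ρ^2 sin(φ) dρ dφ dθ.

The integrand becomes 28ρ cos(φ), so

    ∭_E (28z) dV = ∫_{0}^{2π} ∫_{0}^{π} ∫_{7}^{9} (28ρ cos(φ)) · ρ^2 sin(φ) dρ dφ dθ.

Inner (ρ): 14560sin(2φ).
Middle (φ): 0.
Outer (θ): 0.

Therefore the triple integral equals 0.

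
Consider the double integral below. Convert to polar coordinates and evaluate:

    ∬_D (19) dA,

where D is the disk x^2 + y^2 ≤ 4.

The region D is 0 ≤ r ≤ 2, 0 ≤ θ ≤ 2π in polar coordinates, where x = r cos(θ), y = r sin(θ), and dA = r dr dθ.

Under the substitution, the integrand becomes 19, so

    ∬_D (19) dA = ∫_{0}^{2π} ∫_{0}^{2} (19) · r dr dθ.

Inner integral (in r): ∫_{0}^{2} (19) · r dr = 38.

Outer integral (in θ): ∫_{0}^{2π} (38) dθ = 76π.

Therefore ∬_D (19) dA = 76π.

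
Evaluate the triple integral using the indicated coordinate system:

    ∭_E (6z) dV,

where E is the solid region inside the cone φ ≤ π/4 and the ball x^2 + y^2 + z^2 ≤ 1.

In spherical coordinates, x = ρ sin(φ) cos(θ), y = ρ sin(φ) sin(θ), z = ρ cos(φ), and dV = ρ^2 sin(φ) dρ dφ dθ.

The integrand becomes 6ρ cos(φ), so

    ∭_E (6z) dV = ∫_{0}^{2π} ∫_{0}^{π/4} ∫_{0}^{1} (6ρ cos(φ)) · ρ^2 sin(φ) dρ dφ dθ.

Inner (ρ): 3sin(2φ)/4.
Middle (φ): 3/8.
Outer (θ): 3π/4.

Therefore the triple integral equals 3π/4.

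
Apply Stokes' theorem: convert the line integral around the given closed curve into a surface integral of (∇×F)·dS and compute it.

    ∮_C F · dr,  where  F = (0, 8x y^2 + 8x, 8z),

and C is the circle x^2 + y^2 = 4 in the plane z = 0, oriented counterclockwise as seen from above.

Let S be the flat disk x^2 + y^2 ≤ 4 in the plane z = 0, with upward unit normal n̂ = ẑ. By Stokes' theorem,

    ∮_C F · dr = ∬_S (∇ × F) · n̂ dS = ∬_D (curl F)_z dA,

where D is the disk x^2 + y^2 ≤ 4.

Compute the curl of F = (0, 8x y^2 + 8x, 8z):
    (∇ × F)_x = ∂F_z/∂y - ∂F_y/∂z = 0,
    (∇ × F)_y = ∂F_x/∂z - ∂F_z/∂x = 0,
    (∇ × F)_z = ∂F_y/∂x - ∂F_x/∂y = 8y^2 + 8.

On z = 0, (curl F)_z = 8y^2 + 8.

Convert to polar (x = r cos θ, y = r sin θ, dA = r dr dθ); the integrand becomes 8r^2sin(θ)^2 + 8, so

    ∬_D (curl F)_z dA = ∫_0^{2π} ∫_0^{2} (8r^2sin(θ)^2 + 8) · r dr dθ.

Inner (r from 0 to 2): 32 - 16cos(2θ).
Outer (θ from 0 to 2π): 64π.

Therefore ∮_C F · dr = 64π.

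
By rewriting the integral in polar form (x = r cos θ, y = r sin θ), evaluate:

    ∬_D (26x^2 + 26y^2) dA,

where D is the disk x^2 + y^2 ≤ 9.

The region D is 0 ≤ r ≤ 3, 0 ≤ θ ≤ 2π in polar coordinates, where x = r cos(θ), y = r sin(θ), and dA = r dr dθ.

Under the substitution, the integrand becomes 26r^2, so

    ∬_D (26x^2 + 26y^2) dA = ∫_{0}^{2π} ∫_{0}^{3} (26r^2) · r dr dθ.

Inner integral (in r): ∫_{0}^{3} (26r^2) · r dr = 1053/2.

Outer integral (in θ): ∫_{0}^{2π} (1053/2) dθ = 1053π.

Therefore ∬_D (26x^2 + 26y^2) dA = 1053π.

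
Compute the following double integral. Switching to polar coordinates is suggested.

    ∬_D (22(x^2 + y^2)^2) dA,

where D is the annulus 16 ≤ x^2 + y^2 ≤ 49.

The region D is 4 ≤ r ≤ 7, 0 ≤ θ ≤ 2π in polar coordinates, where x = r cos(θ), y = r sin(θ), and dA = r dr dθ.

Under the substitution, the integrand becomes 22r^4, so

    ∬_D (22(x^2 + y^2)^2) dA = ∫_{0}^{2π} ∫_{4}^{7} (22r^4) · r dr dθ.

Inner integral (in r): ∫_{4}^{7} (22r^4) · r dr = 416361.

Outer integral (in θ): ∫_{0}^{2π} (416361) dθ = 832722π.

Therefore ∬_D (22(x^2 + y^2)^2) dA = 832722π.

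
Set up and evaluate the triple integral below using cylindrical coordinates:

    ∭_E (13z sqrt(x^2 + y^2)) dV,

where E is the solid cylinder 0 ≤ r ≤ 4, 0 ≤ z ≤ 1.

In cylindrical coordinates, x = r cos(θ), y = r sin(θ), z = z, and dV = r dr dθ dz.

The integrand becomes 13r z, so

    ∭_E (13z sqrt(x^2 + y^2)) dV = ∫_{0}^{2π} ∫_{0}^{4} ∫_{0}^{1} (13r z) · r dz dr dθ.

Inner (z): 13r^2/2.
Middle (r from 0 to 4): 416/3.
Outer (θ): 832π/3.

Therefore the triple integral equals 832π/3.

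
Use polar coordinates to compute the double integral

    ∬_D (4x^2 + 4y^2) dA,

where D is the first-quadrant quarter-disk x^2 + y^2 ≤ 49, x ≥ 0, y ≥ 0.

The region D is 0 ≤ r ≤ 7, 0 ≤ θ ≤ π/2 in polar coordinates, where x = r cos(θ), y = r sin(θ), and dA = r dr dθ.

Under the substitution, the integrand becomes 4r^2, so

    ∬_D (4x^2 + 4y^2) dA = ∫_{0}^{π/2} ∫_{0}^{7} (4r^2) · r dr dθ.

Inner integral (in r): ∫_{0}^{7} (4r^2) · r dr = 2401.

Outer integral (in θ): ∫_{0}^{π/2} (2401) dθ = 2401π/2.

Therefore ∬_D (4x^2 + 4y^2) dA = 2401π/2.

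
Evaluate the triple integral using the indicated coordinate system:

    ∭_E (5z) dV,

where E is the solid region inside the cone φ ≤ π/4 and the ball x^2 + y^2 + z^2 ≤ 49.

In spherical coordinates, x = ρ sin(φ) cos(θ), y = ρ sin(φ) sin(θ), z = ρ cos(φ), and dV = ρ^2 sin(φ) dρ dφ dθ.

The integrand becomes 5ρ cos(φ), so

    ∭_E (5z) dV = ∫_{0}^{2π} ∫_{0}^{π/4} ∫_{0}^{7} (5ρ cos(φ)) · ρ^2 sin(φ) dρ dφ dθ.

Inner (ρ): 12005sin(2φ)/8.
Middle (φ): 12005/16.
Outer (θ): 12005π/8.

Therefore the triple integral equals 12005π/8.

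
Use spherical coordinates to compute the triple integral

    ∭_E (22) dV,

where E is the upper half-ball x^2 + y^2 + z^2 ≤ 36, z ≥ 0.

In spherical coordinates, x = ρ sin(φ) cos(θ), y = ρ sin(φ) sin(θ), z = ρ cos(φ), and dV = ρ^2 sin(φ) dρ dφ dθ.

The integrand becomes 22, so

    ∭_E (22) dV = ∫_{0}^{2π} ∫_{0}^{π/2} ∫_{0}^{6} (22) · ρ^2 sin(φ) dρ dφ dθ.

Inner (ρ): 1584sin(φ).
Middle (φ): 1584.
Outer (θ): 3168π.

Therefore the triple integral equals 3168π.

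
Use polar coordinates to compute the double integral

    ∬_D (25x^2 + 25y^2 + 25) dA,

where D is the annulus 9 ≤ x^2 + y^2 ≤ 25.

The region D is 3 ≤ r ≤ 5, 0 ≤ θ ≤ 2π in polar coordinates, where x = r cos(θ), y = r sin(θ), and dA = r dr dθ.

Under the substitution, the integrand becomes 25r^2 + 25, so

    ∬_D (25x^2 + 25y^2 + 25) dA = ∫_{0}^{2π} ∫_{3}^{5} (25r^2 + 25) · r dr dθ.

Inner integral (in r): ∫_{3}^{5} (25r^2 + 25) · r dr = 3600.

Outer integral (in θ): ∫_{0}^{2π} (3600) dθ = 7200π.

Therefore ∬_D (25x^2 + 25y^2 + 25) dA = 7200π.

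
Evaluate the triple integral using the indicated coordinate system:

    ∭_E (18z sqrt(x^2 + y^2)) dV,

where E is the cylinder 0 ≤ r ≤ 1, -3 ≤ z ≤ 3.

In cylindrical coordinates, x = r cos(θ), y = r sin(θ), z = z, and dV = r dr dθ dz.

The integrand becomes 18r z, so

    ∭_E (18z sqrt(x^2 + y^2)) dV = ∫_{0}^{2π} ∫_{0}^{1} ∫_{-3}^{3} (18r z) · r dz dr dθ.

Inner (z): 0.
Middle (r from 0 to 1): 0.
Outer (θ): 0.

Therefore the triple integral equals 0.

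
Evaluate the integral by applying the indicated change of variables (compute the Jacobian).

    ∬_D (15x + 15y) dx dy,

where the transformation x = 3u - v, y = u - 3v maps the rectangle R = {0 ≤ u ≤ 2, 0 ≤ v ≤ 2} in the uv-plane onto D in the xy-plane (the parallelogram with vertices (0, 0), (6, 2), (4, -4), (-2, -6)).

Compute the Jacobian determinant of (x, y) with respect to (u, v):

    ∂(x,y)/∂(u,v) = | 3  -1 | = (3)(-3) - (-1)(1) = -8.
                   | 1  -3 |

Its absolute value is |J| = 8 (the area scaling factor).

Substituting x = 3u - v, y = u - 3v into the integrand,

    15x + 15y → 60u - 60v,

so the integral becomes

    ∬_R (60u - 60v) · |J| du dv = ∫_0^2 ∫_0^2 (480u - 480v) dv du.

Inner (v): 960u - 960.
Outer (u): 0.

Therefore ∬_D (15x + 15y) dx dy = 0.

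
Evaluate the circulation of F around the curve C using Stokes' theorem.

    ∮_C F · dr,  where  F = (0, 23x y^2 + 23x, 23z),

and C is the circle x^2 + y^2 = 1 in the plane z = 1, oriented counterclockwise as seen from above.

Let S be the flat disk x^2 + y^2 ≤ 1 in the plane z = 1, with upward unit normal n̂ = ẑ. By Stokes' theorem,

    ∮_C F · dr = ∬_S (∇ × F) · n̂ dS = ∬_D (curl F)_z dA,

where D is the disk x^2 + y^2 ≤ 1.

Compute the curl of F = (0, 23x y^2 + 23x, 23z):
    (∇ × F)_x = ∂F_z/∂y - ∂F_y/∂z = 0,
    (∇ × F)_y = ∂F_x/∂z - ∂F_z/∂x = 0,
    (∇ × F)_z = ∂F_y/∂x - ∂F_x/∂y = 23y^2 + 23.

On z = 1, (curl F)_z = 23y^2 + 23.

Convert to polar (x = r cos θ, y = r sin θ, dA = r dr dθ); the integrand becomes 23r^2sin(θ)^2 + 23, so

    ∬_D (curl F)_z dA = ∫_0^{2π} ∫_0^{1} (23r^2sin(θ)^2 + 23) · r dr dθ.

Inner (r from 0 to 1): 23sin(θ)^2/4 + 23/2.
Outer (θ from 0 to 2π): 115π/4.

Therefore ∮_C F · dr = 115π/4.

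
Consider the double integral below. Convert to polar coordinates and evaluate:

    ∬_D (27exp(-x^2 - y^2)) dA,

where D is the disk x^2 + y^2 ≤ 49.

The region D is 0 ≤ r ≤ 7, 0 ≤ θ ≤ 2π in polar coordinates, where x = r cos(θ), y = r sin(θ), and dA = r dr dθ.

Under the substitution, the integrand becomes 27exp(-r^2), so

    ∬_D (27exp(-x^2 - y^2)) dA = ∫_{0}^{2π} ∫_{0}^{7} (27exp(-r^2)) · r dr dθ.

Inner integral (in r): ∫_{0}^{7} (27exp(-r^2)) · r dr = 27/2 - 27exp(-49)/2.

Outer integral (in θ): ∫_{0}^{2π} (27/2 - 27exp(-49)/2) dθ = -27π exp(-49) + 27π.

Therefore ∬_D (27exp(-x^2 - y^2)) dA = -27π exp(-49) + 27π.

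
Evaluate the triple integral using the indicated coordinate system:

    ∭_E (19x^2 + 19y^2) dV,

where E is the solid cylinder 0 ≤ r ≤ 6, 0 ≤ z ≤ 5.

In cylindrical coordinates, x = r cos(θ), y = r sin(θ), z = z, and dV = r dr dθ dz.

The integrand becomes 19r^2, so

    ∭_E (19x^2 + 19y^2) dV = ∫_{0}^{2π} ∫_{0}^{6} ∫_{0}^{5} (19r^2) · r dz dr dθ.

Inner (z): 95r^3.
Middle (r from 0 to 6): 30780.
Outer (θ): 61560π.

Therefore the triple integral equals 61560π.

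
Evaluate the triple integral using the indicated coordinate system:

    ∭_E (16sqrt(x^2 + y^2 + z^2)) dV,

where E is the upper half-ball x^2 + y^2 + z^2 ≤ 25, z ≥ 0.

In spherical coordinates, x = ρ sin(φ) cos(θ), y = ρ sin(φ) sin(θ), z = ρ cos(φ), and dV = ρ^2 sin(φ) dρ dφ dθ.

The integrand becomes 16ρ, so

    ∭_E (16sqrt(x^2 + y^2 + z^2)) dV = ∫_{0}^{2π} ∫_{0}^{π/2} ∫_{0}^{5} (16ρ) · ρ^2 sin(φ) dρ dφ dθ.

Inner (ρ): 2500sin(φ).
Middle (φ): 2500.
Outer (θ): 5000π.

Therefore the triple integral equals 5000π.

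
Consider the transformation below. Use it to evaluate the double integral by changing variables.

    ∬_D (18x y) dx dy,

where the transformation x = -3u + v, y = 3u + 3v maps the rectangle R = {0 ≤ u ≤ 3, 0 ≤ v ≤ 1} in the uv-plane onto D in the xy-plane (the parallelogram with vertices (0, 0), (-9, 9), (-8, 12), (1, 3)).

Compute the Jacobian determinant of (x, y) with respect to (u, v):

    ∂(x,y)/∂(u,v) = | -3  1 | = (-3)(3) - (1)(3) = -12.
                   | 3  3 |

Its absolute value is |J| = 12 (the area scaling factor).

Substituting x = -3u + v, y = 3u + 3v into the integrand,

    18x y → -162u^2 - 108u v + 54v^2,

so the integral becomes

    ∬_R (-162u^2 - 108u v + 54v^2) · |J| du dv = ∫_0^3 ∫_0^1 (-1944u^2 - 1296u v + 648v^2) dv du.

Inner (v): -1944u^2 - 648u + 216.
Outer (u): -19764.

Therefore ∬_D (18x y) dx dy = -19764.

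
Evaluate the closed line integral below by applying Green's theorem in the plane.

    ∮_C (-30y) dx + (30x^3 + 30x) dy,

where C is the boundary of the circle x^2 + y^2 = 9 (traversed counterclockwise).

Green's theorem converts the closed line integral into a double integral over the enclosed region D:

    ∮_C P dx + Q dy = ∬_D (∂Q/∂x - ∂P/∂y) dA.

Here P = -30y, Q = 30x^3 + 30x, so

    ∂Q/∂x = 90x^2 + 30,    ∂P/∂y = -30,
    ∂Q/∂x - ∂P/∂y = 90x^2 + 60.

D is the region x^2 + y^2 ≤ 9. Evaluating the double integral:

In polar coordinates (x = r cos θ, y = r sin θ, dA = r dr dθ) the integrand becomes 90r^2cos(θ)^2 + 60, so

    ∬_D (90x^2 + 60) dA = ∫_0^{2π} ∫_0^{3} (90r^2cos(θ)^2 + 60) · r dr dθ.

Inner (r from 0 to 3): 3645cos(θ)^2/2 + 270.
Outer (θ from 0 to 2π): 4725π/2.

Therefore ∮_C P dx + Q dy = 4725π/2.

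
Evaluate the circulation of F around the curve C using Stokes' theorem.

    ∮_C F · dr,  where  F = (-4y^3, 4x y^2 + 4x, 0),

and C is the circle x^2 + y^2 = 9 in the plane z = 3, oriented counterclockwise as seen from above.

Let S be the flat disk x^2 + y^2 ≤ 9 in the plane z = 3, with upward unit normal n̂ = ẑ. By Stokes' theorem,

    ∮_C F · dr = ∬_S (∇ × F) · n̂ dS = ∬_D (curl F)_z dA,

where D is the disk x^2 + y^2 ≤ 9.

Compute the curl of F = (-4y^3, 4x y^2 + 4x, 0):
    (∇ × F)_x = ∂F_z/∂y - ∂F_y/∂z = 0,
    (∇ × F)_y = ∂F_x/∂z - ∂F_z/∂x = 0,
    (∇ × F)_z = ∂F_y/∂x - ∂F_x/∂y = 16y^2 + 4.

On z = 3, (curl F)_z = 16y^2 + 4.

Convert to polar (x = r cos θ, y = r sin θ, dA = r dr dθ); the integrand becomes 16r^2sin(θ)^2 + 4, so

    ∬_D (curl F)_z dA = ∫_0^{2π} ∫_0^{3} (16r^2sin(θ)^2 + 4) · r dr dθ.

Inner (r from 0 to 3): 324sin(θ)^2 + 18.
Outer (θ from 0 to 2π): 360π.

Therefore ∮_C F · dr = 360π.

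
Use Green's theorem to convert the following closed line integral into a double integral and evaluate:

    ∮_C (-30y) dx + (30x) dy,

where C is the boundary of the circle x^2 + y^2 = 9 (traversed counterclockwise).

Green's theorem converts the closed line integral into a double integral over the enclosed region D:

    ∮_C P dx + Q dy = ∬_D (∂Q/∂x - ∂P/∂y) dA.

Here P = -30y, Q = 30x, so

    ∂Q/∂x = 30,    ∂P/∂y = -30,
    ∂Q/∂x - ∂P/∂y = 60.

D is the region x^2 + y^2 ≤ 9. Evaluating the double integral:

In polar coordinates (x = r cos θ, y = r sin θ, dA = r dr dθ) the integrand becomes 60, so

    ∬_D (60) dA = ∫_0^{2π} ∫_0^{3} (60) · r dr dθ.

Inner (r from 0 to 3): 270.
Outer (θ from 0 to 2π): 540π.

Therefore ∮_C P dx + Q dy = 540π.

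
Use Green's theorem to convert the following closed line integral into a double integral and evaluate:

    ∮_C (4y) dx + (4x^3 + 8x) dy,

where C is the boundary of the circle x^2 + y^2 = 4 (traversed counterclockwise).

Green's theorem converts the closed line integral into a double integral over the enclosed region D:

    ∮_C P dx + Q dy = ∬_D (∂Q/∂x - ∂P/∂y) dA.

Here P = 4y, Q = 4x^3 + 8x, so

    ∂Q/∂x = 12x^2 + 8,    ∂P/∂y = 4,
    ∂Q/∂x - ∂P/∂y = 12x^2 + 4.

D is the region x^2 + y^2 ≤ 4. Evaluating the double integral:

In polar coordinates (x = r cos θ, y = r sin θ, dA = r dr dθ) the integrand becomes 12r^2cos(θ)^2 + 4, so

    ∬_D (12x^2 + 4) dA = ∫_0^{2π} ∫_0^{2} (12r^2cos(θ)^2 + 4) · r dr dθ.

Inner (r from 0 to 2): 48cos(θ)^2 + 8.
Outer (θ from 0 to 2π): 64π.

Therefore ∮_C P dx + Q dy = 64π.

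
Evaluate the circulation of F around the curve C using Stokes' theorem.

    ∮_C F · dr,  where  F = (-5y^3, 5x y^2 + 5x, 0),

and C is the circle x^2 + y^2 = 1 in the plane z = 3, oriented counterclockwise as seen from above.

Let S be the flat disk x^2 + y^2 ≤ 1 in the plane z = 3, with upward unit normal n̂ = ẑ. By Stokes' theorem,

    ∮_C F · dr = ∬_S (∇ × F) · n̂ dS = ∬_D (curl F)_z dA,

where D is the disk x^2 + y^2 ≤ 1.

Compute the curl of F = (-5y^3, 5x y^2 + 5x, 0):
    (∇ × F)_x = ∂F_z/∂y - ∂F_y/∂z = 0,
    (∇ × F)_y = ∂F_x/∂z - ∂F_z/∂x = 0,
    (∇ × F)_z = ∂F_y/∂x - ∂F_x/∂y = 20y^2 + 5.

On z = 3, (curl F)_z = 20y^2 + 5.

Convert to polar (x = r cos θ, y = r sin θ, dA = r dr dθ); the integrand becomes 20r^2sin(θ)^2 + 5, so

    ∬_D (curl F)_z dA = ∫_0^{2π} ∫_0^{1} (20r^2sin(θ)^2 + 5) · r dr dθ.

Inner (r from 0 to 1): 5sin(θ)^2 + 5/2.
Outer (θ from 0 to 2π): 10π.

Therefore ∮_C F · dr = 10π.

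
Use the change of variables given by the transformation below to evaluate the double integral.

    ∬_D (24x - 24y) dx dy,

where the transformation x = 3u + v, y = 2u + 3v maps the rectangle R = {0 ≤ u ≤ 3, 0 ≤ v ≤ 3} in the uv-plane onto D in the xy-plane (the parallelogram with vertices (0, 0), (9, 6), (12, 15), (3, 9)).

Compute the Jacobian determinant of (x, y) with respect to (u, v):

    ∂(x,y)/∂(u,v) = | 3  1 | = (3)(3) - (1)(2) = 7.
                   | 2  3 |

Its absolute value is |J| = 7 (the area scaling factor).

Substituting x = 3u + v, y = 2u + 3v into the integrand,

    24x - 24y → 24u - 48v,

so the integral becomes

    ∬_R (24u - 48v) · |J| du dv = ∫_0^3 ∫_0^3 (168u - 336v) dv du.

Inner (v): 504u - 1512.
Outer (u): -2268.

Therefore ∬_D (24x - 24y) dx dy = -2268.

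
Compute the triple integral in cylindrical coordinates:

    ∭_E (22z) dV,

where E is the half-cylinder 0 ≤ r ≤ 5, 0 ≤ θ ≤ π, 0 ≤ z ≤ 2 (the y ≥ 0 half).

In cylindrical coordinates, x = r cos(θ), y = r sin(θ), z = z, and dV = r dr dθ dz.

The integrand becomes 22z, so

    ∭_E (22z) dV = ∫_{0}^{π} ∫_{0}^{5} ∫_{0}^{2} (22z) · r dz dr dθ.

Inner (z): 44r.
Middle (r from 0 to 5): 550.
Outer (θ): 550π.

Therefore the triple integral equals 550π.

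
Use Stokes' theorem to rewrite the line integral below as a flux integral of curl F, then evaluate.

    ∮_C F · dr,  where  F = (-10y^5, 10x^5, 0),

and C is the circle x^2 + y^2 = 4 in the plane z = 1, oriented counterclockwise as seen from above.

Let S be the flat disk x^2 + y^2 ≤ 4 in the plane z = 1, with upward unit normal n̂ = ẑ. By Stokes' theorem,

    ∮_C F · dr = ∬_S (∇ × F) · n̂ dS = ∬_D (curl F)_z dA,

where D is the disk x^2 + y^2 ≤ 4.

Compute the curl of F = (-10y^5, 10x^5, 0):
    (∇ × F)_x = ∂F_z/∂y - ∂F_y/∂z = 0,
    (∇ × F)_y = ∂F_x/∂z - ∂F_z/∂x = 0,
    (∇ × F)_z = ∂F_y/∂x - ∂F_x/∂y = 50x^4 + 50y^4.

On z = 1, (curl F)_z = 50x^4 + 50y^4.

Convert to polar (x = r cos θ, y = r sin θ, dA = r dr dθ); the integrand becomes 50r^4(sin(θ)^4 + cos(θ)^4), so

    ∬_D (curl F)_z dA = ∫_0^{2π} ∫_0^{2} (50r^4(sin(θ)^4 + cos(θ)^4)) · r dr dθ.

Inner (r from 0 to 2): 1600sin(θ)^4/3 + 1600cos(θ)^4/3.
Outer (θ from 0 to 2π): 800π.

Therefore ∮_C F · dr = 800π.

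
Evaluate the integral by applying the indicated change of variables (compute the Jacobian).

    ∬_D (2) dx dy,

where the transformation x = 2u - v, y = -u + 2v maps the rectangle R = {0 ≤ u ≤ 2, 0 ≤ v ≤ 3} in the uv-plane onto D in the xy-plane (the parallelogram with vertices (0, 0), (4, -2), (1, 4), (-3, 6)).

Compute the Jacobian determinant of (x, y) with respect to (u, v):

    ∂(x,y)/∂(u,v) = | 2  -1 | = (2)(2) - (-1)(-1) = 3.
                   | -1  2 |

Its absolute value is |J| = 3 (the area scaling factor).

Substituting x = 2u - v, y = -u + 2v into the integrand,

    2 → 2,

so the integral becomes

    ∬_R (2) · |J| du dv = ∫_0^2 ∫_0^3 (6) dv du.

Inner (v): 18.
Outer (u): 36.

Therefore ∬_D (2) dx dy = 36.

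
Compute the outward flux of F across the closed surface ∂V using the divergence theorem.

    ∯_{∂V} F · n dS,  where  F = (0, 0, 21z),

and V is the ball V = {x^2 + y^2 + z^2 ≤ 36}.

By the divergence theorem,

    ∯_{∂V} F · n dS = ∭_V (∇ · F) dV.

Compute the divergence:
    ∇ · F = ∂F_x/∂x + ∂F_y/∂y + ∂F_z/∂z = 0 + 0 + 21 = 21.

In spherical coordinates, x = ρ sin(φ) cos(θ), y = ρ sin(φ) sin(θ), z = ρ cos(φ), dV = ρ^2 sin(φ) dρ dφ dθ, with 0 ≤ ρ ≤ 6, 0 ≤ φ ≤ π, 0 ≤ θ ≤ 2π.

The integrand, after substitution and multiplying by the volume element, becomes (21) · ρ^2 sin(φ), so

    ∭_V (∇·F) dV = ∫_0^{2π} ∫_0^{π} ∫_0^{6} (21) · ρ^2 sin(φ) dρ dφ dθ.

Inner (ρ from 0 to 6): 1512sin(φ).
Middle (φ from 0 to π): 3024.
Outer (θ from 0 to 2π): 6048π.

Therefore ∯_{∂V} F · n dS = 6048π.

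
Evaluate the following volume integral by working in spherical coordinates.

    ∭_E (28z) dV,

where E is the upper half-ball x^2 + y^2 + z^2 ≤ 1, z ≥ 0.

In spherical coordinates, x = ρ sin(φ) cos(θ), y = ρ sin(φ) sin(θ), z = ρ cos(φ), and dV = ρ^2 sin(φ) dρ dφ dθ.

The integrand becomes 28ρ cos(φ), so

    ∭_E (28z) dV = ∫_{0}^{2π} ∫_{0}^{π/2} ∫_{0}^{1} (28ρ cos(φ)) · ρ^2 sin(φ) dρ dφ dθ.

Inner (ρ): 7sin(2φ)/2.
Middle (φ): 7/2.
Outer (θ): 7π.

Therefore the triple integral equals 7π.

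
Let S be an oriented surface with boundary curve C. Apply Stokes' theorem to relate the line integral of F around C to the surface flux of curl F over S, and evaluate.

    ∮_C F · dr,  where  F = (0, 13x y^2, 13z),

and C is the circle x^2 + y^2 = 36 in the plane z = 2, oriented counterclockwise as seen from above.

Let S be the flat disk x^2 + y^2 ≤ 36 in the plane z = 2, with upward unit normal n̂ = ẑ. By Stokes' theorem,

    ∮_C F · dr = ∬_S (∇ × F) · n̂ dS = ∬_D (curl F)_z dA,

where D is the disk x^2 + y^2 ≤ 36.

Compute the curl of F = (0, 13x y^2, 13z):
    (∇ × F)_x = ∂F_z/∂y - ∂F_y/∂z = 0,
    (∇ × F)_y = ∂F_x/∂z - ∂F_z/∂x = 0,
    (∇ × F)_z = ∂F_y/∂x - ∂F_x/∂y = 13y^2.

On z = 2, (curl F)_z = 13y^2.

Convert to polar (x = r cos θ, y = r sin θ, dA = r dr dθ); the integrand becomes 13r^2sin(θ)^2, so

    ∬_D (curl F)_z dA = ∫_0^{2π} ∫_0^{6} (13r^2sin(θ)^2) · r dr dθ.

Inner (r from 0 to 6): 4212sin(θ)^2.
Outer (θ from 0 to 2π): 4212π.

Therefore ∮_C F · dr = 4212π.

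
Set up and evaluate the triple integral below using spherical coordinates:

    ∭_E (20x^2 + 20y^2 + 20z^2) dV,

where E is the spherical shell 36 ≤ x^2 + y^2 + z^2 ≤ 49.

In spherical coordinates, x = ρ sin(φ) cos(θ), y = ρ sin(φ) sin(θ), z = ρ cos(φ), and dV = ρ^2 sin(φ) dρ dφ dθ.

The integrand becomes 20ρ^2, so

    ∭_E (20x^2 + 20y^2 + 20z^2) dV = ∫_{0}^{2π} ∫_{0}^{π} ∫_{6}^{7} (20ρ^2) · ρ^2 sin(φ) dρ dφ dθ.

Inner (ρ): 36124sin(φ).
Middle (φ): 72248.
Outer (θ): 144496π.

Therefore the triple integral equals 144496π.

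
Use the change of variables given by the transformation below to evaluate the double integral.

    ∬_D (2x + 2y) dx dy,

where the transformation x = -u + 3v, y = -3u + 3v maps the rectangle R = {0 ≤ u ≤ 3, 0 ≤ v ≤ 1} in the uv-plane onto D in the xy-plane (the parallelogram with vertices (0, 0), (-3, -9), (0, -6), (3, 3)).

Compute the Jacobian determinant of (x, y) with respect to (u, v):

    ∂(x,y)/∂(u,v) = | -1  3 | = (-1)(3) - (3)(-3) = 6.
                   | -3  3 |

Its absolute value is |J| = 6 (the area scaling factor).

Substituting x = -u + 3v, y = -3u + 3v into the integrand,

    2x + 2y → -8u + 12v,

so the integral becomes

    ∬_R (-8u + 12v) · |J| du dv = ∫_0^3 ∫_0^1 (-48u + 72v) dv du.

Inner (v): 36 - 48u.
Outer (u): -108.

Therefore ∬_D (2x + 2y) dx dy = -108.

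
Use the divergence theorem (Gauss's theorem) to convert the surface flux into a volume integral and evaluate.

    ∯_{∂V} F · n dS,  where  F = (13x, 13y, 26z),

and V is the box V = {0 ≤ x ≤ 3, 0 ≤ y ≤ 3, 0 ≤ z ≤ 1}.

By the divergence theorem,

    ∯_{∂V} F · n dS = ∭_V (∇ · F) dV.

Compute the divergence:
    ∇ · F = ∂F_x/∂x + ∂F_y/∂y + ∂F_z/∂z = 13 + 13 + 26 = 52.

V is a rectangular box, so dV = dx dy dz with 0 ≤ x ≤ 3, 0 ≤ y ≤ 3, 0 ≤ z ≤ 1.

Integrate (52) over V as an iterated integral:

    ∭_V (∇·F) dV = ∫_0^{3} ∫_0^{3} ∫_0^{1} (52) dz dy dx.

Inner (z from 0 to 1): 52.
Middle (y from 0 to 3): 156.
Outer (x from 0 to 3): 468.

Therefore ∯_{∂V} F · n dS = 468.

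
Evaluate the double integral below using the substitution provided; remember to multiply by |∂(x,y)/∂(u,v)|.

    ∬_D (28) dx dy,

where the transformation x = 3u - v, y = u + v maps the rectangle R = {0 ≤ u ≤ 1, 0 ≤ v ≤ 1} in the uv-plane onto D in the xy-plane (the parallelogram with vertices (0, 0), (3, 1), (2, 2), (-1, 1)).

Compute the Jacobian determinant of (x, y) with respect to (u, v):

    ∂(x,y)/∂(u,v) = | 3  -1 | = (3)(1) - (-1)(1) = 4.
                   | 1  1 |

Its absolute value is |J| = 4 (the area scaling factor).

Substituting x = 3u - v, y = u + v into the integrand,

    28 → 28,

so the integral becomes

    ∬_R (28) · |J| du dv = ∫_0^1 ∫_0^1 (112) dv du.

Inner (v): 112.
Outer (u): 112.

Therefore ∬_D (28) dx dy = 112.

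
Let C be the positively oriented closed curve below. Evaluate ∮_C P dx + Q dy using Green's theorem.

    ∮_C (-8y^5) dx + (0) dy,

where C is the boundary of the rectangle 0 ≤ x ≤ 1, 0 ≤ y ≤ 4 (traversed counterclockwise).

Green's theorem converts the closed line integral into a double integral over the enclosed region D:

    ∮_C P dx + Q dy = ∬_D (∂Q/∂x - ∂P/∂y) dA.

Here P = -8y^5, Q = 0, so

    ∂Q/∂x = 0,    ∂P/∂y = -40y^4,
    ∂Q/∂x - ∂P/∂y = 40y^4.

D is the region 0 ≤ x ≤ 1, 0 ≤ y ≤ 4. Evaluating the double integral:

    ∬_D (40y^4) dA = ∫_0^{1} ∫_0^{4} (40y^4) dy dx.

Inner (y from 0 to 4): 8192.
Outer (x from 0 to 1): 8192.

Therefore ∮_C P dx + Q dy = 8192.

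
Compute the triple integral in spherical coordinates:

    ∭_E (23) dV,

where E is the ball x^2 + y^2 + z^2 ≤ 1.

In spherical coordinates, x = ρ sin(φ) cos(θ), y = ρ sin(φ) sin(θ), z = ρ cos(φ), and dV = ρ^2 sin(φ) dρ dφ dθ.

The integrand becomes 23, so

    ∭_E (23) dV = ∫_{0}^{2π} ∫_{0}^{π} ∫_{0}^{1} (23) · ρ^2 sin(φ) dρ dφ dθ.

Inner (ρ): 23sin(φ)/3.
Middle (φ): 46/3.
Outer (θ): 92π/3.

Therefore the triple integral equals 92π/3.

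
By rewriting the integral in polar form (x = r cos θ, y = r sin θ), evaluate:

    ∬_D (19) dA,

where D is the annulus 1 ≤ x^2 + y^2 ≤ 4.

The region D is 1 ≤ r ≤ 2, 0 ≤ θ ≤ 2π in polar coordinates, where x = r cos(θ), y = r sin(θ), and dA = r dr dθ.

Under the substitution, the integrand becomes 19, so

    ∬_D (19) dA = ∫_{0}^{2π} ∫_{1}^{2} (19) · r dr dθ.

Inner integral (in r): ∫_{1}^{2} (19) · r dr = 57/2.

Outer integral (in θ): ∫_{0}^{2π} (57/2) dθ = 57π.

Therefore ∬_D (19) dA = 57π.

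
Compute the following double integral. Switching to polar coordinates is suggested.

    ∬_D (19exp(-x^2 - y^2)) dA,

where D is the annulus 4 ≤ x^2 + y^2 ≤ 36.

The region D is 2 ≤ r ≤ 6, 0 ≤ θ ≤ 2π in polar coordinates, where x = r cos(θ), y = r sin(θ), and dA = r dr dθ.

Under the substitution, the integrand becomes 19exp(-r^2), so

    ∬_D (19exp(-x^2 - y^2)) dA = ∫_{0}^{2π} ∫_{2}^{6} (19exp(-r^2)) · r dr dθ.

Inner integral (in r): ∫_{2}^{6} (19exp(-r^2)) · r dr = -(19 - 19exp(32))exp(-36)/2.

Outer integral (in θ): ∫_{0}^{2π} (-(19 - 19exp(32))exp(-36)/2) dθ = -19π (1 - exp(32))exp(-36).

Therefore ∬_D (19exp(-x^2 - y^2)) dA = -19π (1 - exp(32))exp(-36).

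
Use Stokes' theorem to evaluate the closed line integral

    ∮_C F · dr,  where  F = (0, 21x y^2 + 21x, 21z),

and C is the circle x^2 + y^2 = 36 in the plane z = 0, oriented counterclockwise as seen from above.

Let S be the flat disk x^2 + y^2 ≤ 36 in the plane z = 0, with upward unit normal n̂ = ẑ. By Stokes' theorem,

    ∮_C F · dr = ∬_S (∇ × F) · n̂ dS = ∬_D (curl F)_z dA,

where D is the disk x^2 + y^2 ≤ 36.

Compute the curl of F = (0, 21x y^2 + 21x, 21z):
    (∇ × F)_x = ∂F_z/∂y - ∂F_y/∂z = 0,
    (∇ × F)_y = ∂F_x/∂z - ∂F_z/∂x = 0,
    (∇ × F)_z = ∂F_y/∂x - ∂F_x/∂y = 21y^2 + 21.

On z = 0, (curl F)_z = 21y^2 + 21.

Convert to polar (x = r cos θ, y = r sin θ, dA = r dr dθ); the integrand becomes 21r^2sin(θ)^2 + 21, so

    ∬_D (curl F)_z dA = ∫_0^{2π} ∫_0^{6} (21r^2sin(θ)^2 + 21) · r dr dθ.

Inner (r from 0 to 6): 6804sin(θ)^2 + 378.
Outer (θ from 0 to 2π): 7560π.

Therefore ∮_C F · dr = 7560π.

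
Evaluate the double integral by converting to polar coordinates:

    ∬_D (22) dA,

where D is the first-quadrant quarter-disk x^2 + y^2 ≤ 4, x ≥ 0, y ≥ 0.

The region D is 0 ≤ r ≤ 2, 0 ≤ θ ≤ π/2 in polar coordinates, where x = r cos(θ), y = r sin(θ), and dA = r dr dθ.

Under the substitution, the integrand becomes 22, so

    ∬_D (22) dA = ∫_{0}^{π/2} ∫_{0}^{2} (22) · r dr dθ.

Inner integral (in r): ∫_{0}^{2} (22) · r dr = 44.

Outer integral (in θ): ∫_{0}^{π/2} (44) dθ = 22π.

Therefore ∬_D (22) dA = 22π.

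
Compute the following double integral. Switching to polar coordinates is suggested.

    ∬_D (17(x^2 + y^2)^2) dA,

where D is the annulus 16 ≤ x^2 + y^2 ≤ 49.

The region D is 4 ≤ r ≤ 7, 0 ≤ θ ≤ 2π in polar coordinates, where x = r cos(θ), y = r sin(θ), and dA = r dr dθ.

Under the substitution, the integrand becomes 17r^4, so

    ∬_D (17(x^2 + y^2)^2) dA = ∫_{0}^{2π} ∫_{4}^{7} (17r^4) · r dr dθ.

Inner integral (in r): ∫_{4}^{7} (17r^4) · r dr = 643467/2.

Outer integral (in θ): ∫_{0}^{2π} (643467/2) dθ = 643467π.

Therefore ∬_D (17(x^2 + y^2)^2) dA = 643467π.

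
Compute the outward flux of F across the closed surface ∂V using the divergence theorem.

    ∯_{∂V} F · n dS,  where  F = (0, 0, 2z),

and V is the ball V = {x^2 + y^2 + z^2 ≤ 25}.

By the divergence theorem,

    ∯_{∂V} F · n dS = ∭_V (∇ · F) dV.

Compute the divergence:
    ∇ · F = ∂F_x/∂x + ∂F_y/∂y + ∂F_z/∂z = 0 + 0 + 2 = 2.

In spherical coordinates, x = ρ sin(φ) cos(θ), y = ρ sin(φ) sin(θ), z = ρ cos(φ), dV = ρ^2 sin(φ) dρ dφ dθ, with 0 ≤ ρ ≤ 5, 0 ≤ φ ≤ π, 0 ≤ θ ≤ 2π.

The integrand, after substitution and multiplying by the volume element, becomes (2) · ρ^2 sin(φ), so

    ∭_V (∇·F) dV = ∫_0^{2π} ∫_0^{π} ∫_0^{5} (2) · ρ^2 sin(φ) dρ dφ dθ.

Inner (ρ from 0 to 5): 250sin(φ)/3.
Middle (φ from 0 to π): 500/3.
Outer (θ from 0 to 2π): 1000π/3.

Therefore ∯_{∂V} F · n dS = 1000π/3.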